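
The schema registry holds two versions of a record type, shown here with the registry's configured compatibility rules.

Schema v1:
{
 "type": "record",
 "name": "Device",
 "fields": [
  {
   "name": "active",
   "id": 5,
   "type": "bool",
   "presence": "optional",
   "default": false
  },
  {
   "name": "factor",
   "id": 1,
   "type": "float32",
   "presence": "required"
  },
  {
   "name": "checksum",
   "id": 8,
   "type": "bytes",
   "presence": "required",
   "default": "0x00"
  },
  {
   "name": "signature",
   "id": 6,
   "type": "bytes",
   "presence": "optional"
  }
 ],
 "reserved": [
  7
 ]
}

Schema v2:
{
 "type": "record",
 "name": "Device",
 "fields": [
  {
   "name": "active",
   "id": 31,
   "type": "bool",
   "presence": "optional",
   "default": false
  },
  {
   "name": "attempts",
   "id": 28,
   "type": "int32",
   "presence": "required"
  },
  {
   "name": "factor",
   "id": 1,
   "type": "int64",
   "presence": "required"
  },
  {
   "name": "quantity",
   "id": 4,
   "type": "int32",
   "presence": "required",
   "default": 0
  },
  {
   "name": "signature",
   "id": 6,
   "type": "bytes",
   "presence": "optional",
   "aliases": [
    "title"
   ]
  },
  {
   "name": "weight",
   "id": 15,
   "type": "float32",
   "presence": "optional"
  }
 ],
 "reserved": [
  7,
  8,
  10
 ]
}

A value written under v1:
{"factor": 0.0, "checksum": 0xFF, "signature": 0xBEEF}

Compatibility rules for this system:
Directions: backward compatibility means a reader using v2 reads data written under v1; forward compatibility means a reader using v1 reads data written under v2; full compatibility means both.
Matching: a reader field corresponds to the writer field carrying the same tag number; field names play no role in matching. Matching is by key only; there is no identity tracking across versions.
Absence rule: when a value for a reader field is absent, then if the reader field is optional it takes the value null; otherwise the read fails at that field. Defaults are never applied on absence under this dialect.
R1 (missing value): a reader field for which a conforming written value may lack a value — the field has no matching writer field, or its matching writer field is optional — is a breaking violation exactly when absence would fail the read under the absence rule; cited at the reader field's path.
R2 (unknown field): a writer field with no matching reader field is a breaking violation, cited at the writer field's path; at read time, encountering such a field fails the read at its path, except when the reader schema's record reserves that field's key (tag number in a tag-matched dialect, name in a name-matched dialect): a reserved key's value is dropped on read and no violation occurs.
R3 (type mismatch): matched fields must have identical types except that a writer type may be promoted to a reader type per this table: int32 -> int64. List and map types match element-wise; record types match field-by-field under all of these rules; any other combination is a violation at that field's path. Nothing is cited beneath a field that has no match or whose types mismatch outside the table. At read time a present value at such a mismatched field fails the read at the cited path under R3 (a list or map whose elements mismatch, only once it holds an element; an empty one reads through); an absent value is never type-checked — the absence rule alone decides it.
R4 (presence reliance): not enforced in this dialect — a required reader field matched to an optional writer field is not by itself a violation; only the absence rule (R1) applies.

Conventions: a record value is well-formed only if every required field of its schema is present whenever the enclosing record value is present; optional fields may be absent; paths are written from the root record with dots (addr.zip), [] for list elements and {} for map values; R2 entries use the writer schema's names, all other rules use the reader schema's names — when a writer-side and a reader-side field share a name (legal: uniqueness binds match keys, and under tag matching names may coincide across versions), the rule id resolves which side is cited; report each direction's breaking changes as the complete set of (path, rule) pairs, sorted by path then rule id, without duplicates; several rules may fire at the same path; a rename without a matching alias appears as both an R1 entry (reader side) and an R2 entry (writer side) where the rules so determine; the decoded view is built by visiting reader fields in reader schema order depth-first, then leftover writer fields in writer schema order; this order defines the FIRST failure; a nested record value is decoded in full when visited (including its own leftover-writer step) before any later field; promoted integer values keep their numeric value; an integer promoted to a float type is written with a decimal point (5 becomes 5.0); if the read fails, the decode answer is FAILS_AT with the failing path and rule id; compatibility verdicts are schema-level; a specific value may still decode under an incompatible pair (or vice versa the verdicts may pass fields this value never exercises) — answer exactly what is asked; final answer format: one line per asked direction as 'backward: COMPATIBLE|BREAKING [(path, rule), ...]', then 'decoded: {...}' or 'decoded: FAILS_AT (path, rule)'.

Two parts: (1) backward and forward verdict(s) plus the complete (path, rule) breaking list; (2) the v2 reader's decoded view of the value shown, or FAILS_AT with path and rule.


arrows below run writer -> reader for Device
backward for Device (reader v2, writer v1):
  active: no writer match
  attempts: no writer match
  writer required, float32 -> int64: reader factor maps from writer factor
  quantity: no writer match
  writer optional, bytes -> bytes: reader signature maps from writer signature
  weight: no writer match
  writer field active has no reader counterpart
  writer field checksum has no reader counterpart
  rule R2 violated at active
  rule R1 violated at attempts
  rule R3 violated at factor
  rule R1 violated at quantity
  => 4 violation(s): backward is BREAKING for Device
forward for Device (reader v1, writer v2):
  active: no writer match
  writer required, int64 -> float32: reader factor maps from writer factor
  checksum: no writer match
  writer optional, bytes -> bytes: reader signature maps from writer signature
  writer field active has no reader counterpart
  writer field attempts has no reader counterpart
  writer field quantity has no reader counterpart
  writer field weight has no reader counterpart
  rule R2 violated at active
  rule R2 violated at attempts
  rule R1 violated at checksum
  rule R3 violated at factor
  rule R2 violated at quantity
  rule R2 violated at weight
  => 6 violation(s): forward is BREAKING for Device
decode walk for Device under reader schema v2:
  active := null (not supplied -> null)
  read fails at attempts under R1 (no fill)
  => FAILS_AT (attempts, R1)

backward: BREAKING [(active, R2), (attempts, R1), (factor, R3), (quantity, R1)]; forward: BREAKING [(active, R2), (attempts, R2), (checksum, R1), (factor, R3), (quantity, R2), (weight, R2)]; decoded: FAILS_AT (attempts, R1)


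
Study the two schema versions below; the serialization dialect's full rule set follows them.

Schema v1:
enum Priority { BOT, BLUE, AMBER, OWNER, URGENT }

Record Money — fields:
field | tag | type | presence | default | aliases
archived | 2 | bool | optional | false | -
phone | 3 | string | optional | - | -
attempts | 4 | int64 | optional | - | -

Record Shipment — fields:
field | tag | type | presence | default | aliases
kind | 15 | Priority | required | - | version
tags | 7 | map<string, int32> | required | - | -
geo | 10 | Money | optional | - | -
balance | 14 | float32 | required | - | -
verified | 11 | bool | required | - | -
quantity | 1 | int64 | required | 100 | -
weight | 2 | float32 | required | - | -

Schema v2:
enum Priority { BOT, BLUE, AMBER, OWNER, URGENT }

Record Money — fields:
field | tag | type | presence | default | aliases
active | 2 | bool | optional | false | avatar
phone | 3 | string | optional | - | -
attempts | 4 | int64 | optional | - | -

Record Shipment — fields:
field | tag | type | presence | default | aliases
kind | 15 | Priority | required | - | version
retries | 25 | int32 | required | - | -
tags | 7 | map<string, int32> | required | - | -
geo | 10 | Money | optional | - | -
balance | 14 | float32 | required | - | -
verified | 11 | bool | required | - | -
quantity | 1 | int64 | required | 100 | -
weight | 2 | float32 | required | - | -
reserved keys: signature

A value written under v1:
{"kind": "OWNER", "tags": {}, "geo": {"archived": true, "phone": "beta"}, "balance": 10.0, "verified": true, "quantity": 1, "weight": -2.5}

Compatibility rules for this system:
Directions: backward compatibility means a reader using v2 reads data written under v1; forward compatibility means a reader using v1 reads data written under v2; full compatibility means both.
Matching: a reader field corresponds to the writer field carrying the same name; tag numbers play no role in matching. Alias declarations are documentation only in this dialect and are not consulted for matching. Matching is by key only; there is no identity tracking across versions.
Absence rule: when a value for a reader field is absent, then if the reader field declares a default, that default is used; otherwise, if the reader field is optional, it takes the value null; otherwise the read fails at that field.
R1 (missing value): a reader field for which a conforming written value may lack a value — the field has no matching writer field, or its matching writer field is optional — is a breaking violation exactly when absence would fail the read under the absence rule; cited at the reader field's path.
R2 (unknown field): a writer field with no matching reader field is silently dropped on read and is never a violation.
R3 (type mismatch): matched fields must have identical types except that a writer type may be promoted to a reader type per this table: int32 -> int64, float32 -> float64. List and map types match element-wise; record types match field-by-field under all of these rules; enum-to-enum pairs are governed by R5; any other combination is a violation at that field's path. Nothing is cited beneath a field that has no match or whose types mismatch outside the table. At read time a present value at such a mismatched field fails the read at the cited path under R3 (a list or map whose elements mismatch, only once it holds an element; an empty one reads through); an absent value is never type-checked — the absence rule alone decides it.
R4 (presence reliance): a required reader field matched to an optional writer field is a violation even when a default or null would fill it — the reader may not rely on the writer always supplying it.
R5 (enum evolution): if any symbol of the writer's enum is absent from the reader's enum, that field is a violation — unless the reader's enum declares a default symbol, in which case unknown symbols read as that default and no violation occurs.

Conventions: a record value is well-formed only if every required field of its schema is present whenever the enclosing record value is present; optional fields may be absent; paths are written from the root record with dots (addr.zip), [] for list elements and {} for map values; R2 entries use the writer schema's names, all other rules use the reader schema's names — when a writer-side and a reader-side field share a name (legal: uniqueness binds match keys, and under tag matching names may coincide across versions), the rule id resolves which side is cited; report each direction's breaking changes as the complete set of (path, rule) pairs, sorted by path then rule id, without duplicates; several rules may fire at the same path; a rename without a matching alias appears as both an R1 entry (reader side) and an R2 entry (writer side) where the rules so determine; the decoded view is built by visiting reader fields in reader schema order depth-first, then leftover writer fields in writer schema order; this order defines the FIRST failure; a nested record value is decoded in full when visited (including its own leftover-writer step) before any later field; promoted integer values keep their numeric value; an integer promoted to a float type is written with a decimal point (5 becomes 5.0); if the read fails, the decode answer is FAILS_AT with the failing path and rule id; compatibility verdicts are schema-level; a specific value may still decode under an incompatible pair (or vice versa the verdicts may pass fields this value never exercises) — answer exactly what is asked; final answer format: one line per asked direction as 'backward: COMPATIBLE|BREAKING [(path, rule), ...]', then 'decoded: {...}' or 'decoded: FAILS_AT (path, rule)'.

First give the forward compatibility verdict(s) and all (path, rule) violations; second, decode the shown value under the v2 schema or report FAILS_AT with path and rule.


forward: COMPATIBLE []; decoded: FAILS_AT (retries, R1)

the writer's type comes first in each Shipment pair
forward analysis of Shipment with v1 as reader and v2 as writer:
  kind <- kind (Priority -> Priority, writer required)
  tags <- tags (map<string, int32> -> map<string, int32>, writer required)
  geo <- geo (Money -> Money, writer optional)
  balance <- balance (float32 -> float32, writer required)
  verified <- verified (bool -> bool, writer required)
  quantity <- quantity (int64 -> int64, writer required)
  weight <- weight (float32 -> float32, writer required)
  leftover writer field: retries
  no writer field matches reader geo.archived
  geo.phone <- geo.phone (string -> string, writer optional)
  geo.attempts <- geo.attempts (int64 -> int64, writer optional)
  leftover writer field: geo.active
  => no violations; forward on Shipment: COMPATIBLE
migrating the Shipment value to v2:
  kind := "OWNER"
  read fails at retries under R1 (no fill)
  => FAILS_AT (retries, R1)
checking off the Shipment differences that do not matter here:
  renamed field archived to active in record Money -> inert for the asked Shipment verdict: nothing fires


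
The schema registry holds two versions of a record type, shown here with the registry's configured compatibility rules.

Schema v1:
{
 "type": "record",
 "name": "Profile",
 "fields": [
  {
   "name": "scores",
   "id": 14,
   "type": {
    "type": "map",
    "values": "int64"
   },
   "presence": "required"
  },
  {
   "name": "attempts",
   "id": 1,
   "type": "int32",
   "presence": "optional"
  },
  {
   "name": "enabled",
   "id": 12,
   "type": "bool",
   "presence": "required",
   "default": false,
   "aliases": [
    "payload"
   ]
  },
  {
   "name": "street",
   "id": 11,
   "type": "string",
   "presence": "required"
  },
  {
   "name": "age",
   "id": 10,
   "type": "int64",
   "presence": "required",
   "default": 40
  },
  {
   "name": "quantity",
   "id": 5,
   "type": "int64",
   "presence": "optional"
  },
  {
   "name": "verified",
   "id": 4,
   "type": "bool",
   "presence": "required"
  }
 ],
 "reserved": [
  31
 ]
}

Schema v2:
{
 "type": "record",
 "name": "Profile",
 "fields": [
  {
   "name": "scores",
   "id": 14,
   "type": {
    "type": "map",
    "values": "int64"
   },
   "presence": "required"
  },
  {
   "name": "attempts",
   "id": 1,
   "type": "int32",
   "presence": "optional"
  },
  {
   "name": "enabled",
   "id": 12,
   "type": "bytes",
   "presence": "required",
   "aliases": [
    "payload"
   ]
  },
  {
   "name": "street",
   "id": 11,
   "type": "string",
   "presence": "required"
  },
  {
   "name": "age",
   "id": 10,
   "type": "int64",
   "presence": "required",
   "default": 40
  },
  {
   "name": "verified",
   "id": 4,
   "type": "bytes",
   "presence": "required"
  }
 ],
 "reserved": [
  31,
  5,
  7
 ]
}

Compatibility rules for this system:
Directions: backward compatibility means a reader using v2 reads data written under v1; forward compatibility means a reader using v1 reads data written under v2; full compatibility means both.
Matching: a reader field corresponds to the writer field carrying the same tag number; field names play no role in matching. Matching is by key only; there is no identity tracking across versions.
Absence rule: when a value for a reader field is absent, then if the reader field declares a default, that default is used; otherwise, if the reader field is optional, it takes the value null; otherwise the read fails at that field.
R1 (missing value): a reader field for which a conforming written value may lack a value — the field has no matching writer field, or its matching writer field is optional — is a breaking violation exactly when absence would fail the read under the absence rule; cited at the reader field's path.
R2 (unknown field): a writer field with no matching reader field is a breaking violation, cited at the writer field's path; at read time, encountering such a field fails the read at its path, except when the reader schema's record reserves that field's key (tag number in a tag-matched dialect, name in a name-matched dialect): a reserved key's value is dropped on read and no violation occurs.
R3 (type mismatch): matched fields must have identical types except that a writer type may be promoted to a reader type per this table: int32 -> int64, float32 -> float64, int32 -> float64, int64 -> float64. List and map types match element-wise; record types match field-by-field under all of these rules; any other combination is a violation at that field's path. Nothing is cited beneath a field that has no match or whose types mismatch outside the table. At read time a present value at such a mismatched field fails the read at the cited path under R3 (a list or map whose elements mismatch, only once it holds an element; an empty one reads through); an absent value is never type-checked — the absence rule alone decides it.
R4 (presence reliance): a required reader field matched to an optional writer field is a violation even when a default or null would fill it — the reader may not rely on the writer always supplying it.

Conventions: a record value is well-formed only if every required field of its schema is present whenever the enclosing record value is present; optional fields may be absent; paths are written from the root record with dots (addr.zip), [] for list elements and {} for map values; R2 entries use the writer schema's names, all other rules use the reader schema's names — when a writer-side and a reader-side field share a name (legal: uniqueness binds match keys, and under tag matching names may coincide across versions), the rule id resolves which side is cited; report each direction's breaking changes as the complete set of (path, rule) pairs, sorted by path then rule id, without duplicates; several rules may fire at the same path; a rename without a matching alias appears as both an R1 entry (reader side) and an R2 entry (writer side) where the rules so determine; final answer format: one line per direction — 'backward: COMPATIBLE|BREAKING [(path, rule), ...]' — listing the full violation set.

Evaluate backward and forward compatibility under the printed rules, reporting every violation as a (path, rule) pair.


backward: BREAKING [(enabled, R3), (verified, R3)]; forward: BREAKING [(enabled, R3), (verified, R3)]

arrows below run writer -> reader for Profile
backward on Profile — v2 reading data written by v1:
  scores: map<string, int64> -> map<string, int64>, writer required; from scores
  attempts: int32 -> int32, writer optional; from attempts
  enabled: bool -> bytes, writer required; from enabled
  street: string -> string, writer required; from street
  age: int64 -> int64, writer required; from age
  verified: bool -> bytes, writer required; from verified
  leftover writer field: quantity
  rule R3 violated at enabled
  rule R3 violated at verified
  => 2 violation(s): backward is BREAKING for Profile
forward on Profile — v1 reading data written by v2:
  scores: map<string, int64> -> map<string, int64>, writer required; from scores
  attempts: int32 -> int32, writer optional; from attempts
  enabled: bytes -> bool, writer required; from enabled
  street: string -> string, writer required; from street
  age: int64 -> int64, writer required; from age
  quantity: no writer match
  verified: bytes -> bool, writer required; from verified
  rule R3 violated at enabled
  rule R3 violated at verified
  => 2 violation(s): forward is BREAKING for Profile


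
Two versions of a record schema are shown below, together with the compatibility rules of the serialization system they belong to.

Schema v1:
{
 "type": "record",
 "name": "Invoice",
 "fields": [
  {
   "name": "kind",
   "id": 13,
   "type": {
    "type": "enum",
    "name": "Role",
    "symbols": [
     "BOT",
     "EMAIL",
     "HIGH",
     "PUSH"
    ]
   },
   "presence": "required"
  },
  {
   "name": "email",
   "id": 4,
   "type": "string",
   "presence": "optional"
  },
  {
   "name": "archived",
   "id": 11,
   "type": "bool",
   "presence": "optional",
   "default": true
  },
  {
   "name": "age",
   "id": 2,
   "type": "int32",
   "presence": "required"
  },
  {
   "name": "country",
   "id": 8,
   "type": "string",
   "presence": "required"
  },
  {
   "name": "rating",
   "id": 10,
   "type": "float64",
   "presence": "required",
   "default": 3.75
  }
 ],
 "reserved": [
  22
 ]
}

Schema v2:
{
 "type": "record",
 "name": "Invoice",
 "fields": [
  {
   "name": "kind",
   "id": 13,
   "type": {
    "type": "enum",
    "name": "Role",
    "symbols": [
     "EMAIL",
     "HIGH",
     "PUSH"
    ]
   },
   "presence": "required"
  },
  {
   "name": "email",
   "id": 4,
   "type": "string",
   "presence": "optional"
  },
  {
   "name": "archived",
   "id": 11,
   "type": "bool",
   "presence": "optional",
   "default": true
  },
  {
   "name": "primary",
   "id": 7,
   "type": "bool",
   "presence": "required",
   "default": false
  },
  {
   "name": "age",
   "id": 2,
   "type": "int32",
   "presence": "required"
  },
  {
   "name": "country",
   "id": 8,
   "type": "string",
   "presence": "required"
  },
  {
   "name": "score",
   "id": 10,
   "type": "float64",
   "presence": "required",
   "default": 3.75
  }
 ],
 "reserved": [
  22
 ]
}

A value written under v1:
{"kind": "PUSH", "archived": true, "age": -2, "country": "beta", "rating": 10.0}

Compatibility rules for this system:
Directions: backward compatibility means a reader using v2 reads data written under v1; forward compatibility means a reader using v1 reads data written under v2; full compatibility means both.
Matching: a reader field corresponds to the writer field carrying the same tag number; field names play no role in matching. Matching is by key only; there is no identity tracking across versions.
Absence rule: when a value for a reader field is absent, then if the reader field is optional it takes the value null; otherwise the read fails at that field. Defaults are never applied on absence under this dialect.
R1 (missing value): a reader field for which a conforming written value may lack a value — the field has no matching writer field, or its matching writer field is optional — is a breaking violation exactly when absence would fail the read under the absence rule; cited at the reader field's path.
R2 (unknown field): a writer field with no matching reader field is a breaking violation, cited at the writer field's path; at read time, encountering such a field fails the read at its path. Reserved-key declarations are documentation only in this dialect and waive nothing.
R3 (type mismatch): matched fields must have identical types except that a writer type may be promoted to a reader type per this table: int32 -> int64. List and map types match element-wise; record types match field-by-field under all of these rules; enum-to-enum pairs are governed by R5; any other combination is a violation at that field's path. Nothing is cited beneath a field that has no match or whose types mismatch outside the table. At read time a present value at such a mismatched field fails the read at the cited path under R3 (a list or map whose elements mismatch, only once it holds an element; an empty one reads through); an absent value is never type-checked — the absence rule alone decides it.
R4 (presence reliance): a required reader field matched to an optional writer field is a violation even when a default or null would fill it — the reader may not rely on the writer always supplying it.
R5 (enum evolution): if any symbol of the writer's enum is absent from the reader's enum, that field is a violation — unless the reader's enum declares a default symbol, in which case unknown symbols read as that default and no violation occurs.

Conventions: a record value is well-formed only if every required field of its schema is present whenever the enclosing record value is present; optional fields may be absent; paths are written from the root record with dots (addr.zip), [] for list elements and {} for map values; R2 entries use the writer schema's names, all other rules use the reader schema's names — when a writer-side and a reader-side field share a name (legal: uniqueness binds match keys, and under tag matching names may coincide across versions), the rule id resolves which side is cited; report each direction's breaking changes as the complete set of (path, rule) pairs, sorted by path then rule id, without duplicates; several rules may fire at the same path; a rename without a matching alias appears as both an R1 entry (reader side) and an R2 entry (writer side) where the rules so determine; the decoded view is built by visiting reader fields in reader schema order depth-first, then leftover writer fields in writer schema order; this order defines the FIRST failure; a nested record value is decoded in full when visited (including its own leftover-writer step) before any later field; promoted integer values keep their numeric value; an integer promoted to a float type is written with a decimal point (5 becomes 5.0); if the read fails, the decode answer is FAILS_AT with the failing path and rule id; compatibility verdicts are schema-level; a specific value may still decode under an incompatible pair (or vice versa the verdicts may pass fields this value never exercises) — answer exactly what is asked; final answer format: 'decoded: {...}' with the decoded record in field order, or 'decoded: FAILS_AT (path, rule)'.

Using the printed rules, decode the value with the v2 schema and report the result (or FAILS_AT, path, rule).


decoded: FAILS_AT (primary, R1)

each type pair in Invoice: writer, then reader
decoding the Invoice value with the v2 reader:
  kind := "PUSH"
  email := null (missing; optional => null)
  archived := true
  read fails at primary under R1 (no fill)
  => FAILS_AT (primary, R1)
diffs on Invoice not affecting the asked answer:
  renamed field rating to score in record Invoice -> fires no rule on Invoice under this dialect and leaves the result unchanged
  enum Role (field kind in record Invoice): symbol BOT removed -> changes Invoice's schema-level verdicts only — the decode of this value is the same


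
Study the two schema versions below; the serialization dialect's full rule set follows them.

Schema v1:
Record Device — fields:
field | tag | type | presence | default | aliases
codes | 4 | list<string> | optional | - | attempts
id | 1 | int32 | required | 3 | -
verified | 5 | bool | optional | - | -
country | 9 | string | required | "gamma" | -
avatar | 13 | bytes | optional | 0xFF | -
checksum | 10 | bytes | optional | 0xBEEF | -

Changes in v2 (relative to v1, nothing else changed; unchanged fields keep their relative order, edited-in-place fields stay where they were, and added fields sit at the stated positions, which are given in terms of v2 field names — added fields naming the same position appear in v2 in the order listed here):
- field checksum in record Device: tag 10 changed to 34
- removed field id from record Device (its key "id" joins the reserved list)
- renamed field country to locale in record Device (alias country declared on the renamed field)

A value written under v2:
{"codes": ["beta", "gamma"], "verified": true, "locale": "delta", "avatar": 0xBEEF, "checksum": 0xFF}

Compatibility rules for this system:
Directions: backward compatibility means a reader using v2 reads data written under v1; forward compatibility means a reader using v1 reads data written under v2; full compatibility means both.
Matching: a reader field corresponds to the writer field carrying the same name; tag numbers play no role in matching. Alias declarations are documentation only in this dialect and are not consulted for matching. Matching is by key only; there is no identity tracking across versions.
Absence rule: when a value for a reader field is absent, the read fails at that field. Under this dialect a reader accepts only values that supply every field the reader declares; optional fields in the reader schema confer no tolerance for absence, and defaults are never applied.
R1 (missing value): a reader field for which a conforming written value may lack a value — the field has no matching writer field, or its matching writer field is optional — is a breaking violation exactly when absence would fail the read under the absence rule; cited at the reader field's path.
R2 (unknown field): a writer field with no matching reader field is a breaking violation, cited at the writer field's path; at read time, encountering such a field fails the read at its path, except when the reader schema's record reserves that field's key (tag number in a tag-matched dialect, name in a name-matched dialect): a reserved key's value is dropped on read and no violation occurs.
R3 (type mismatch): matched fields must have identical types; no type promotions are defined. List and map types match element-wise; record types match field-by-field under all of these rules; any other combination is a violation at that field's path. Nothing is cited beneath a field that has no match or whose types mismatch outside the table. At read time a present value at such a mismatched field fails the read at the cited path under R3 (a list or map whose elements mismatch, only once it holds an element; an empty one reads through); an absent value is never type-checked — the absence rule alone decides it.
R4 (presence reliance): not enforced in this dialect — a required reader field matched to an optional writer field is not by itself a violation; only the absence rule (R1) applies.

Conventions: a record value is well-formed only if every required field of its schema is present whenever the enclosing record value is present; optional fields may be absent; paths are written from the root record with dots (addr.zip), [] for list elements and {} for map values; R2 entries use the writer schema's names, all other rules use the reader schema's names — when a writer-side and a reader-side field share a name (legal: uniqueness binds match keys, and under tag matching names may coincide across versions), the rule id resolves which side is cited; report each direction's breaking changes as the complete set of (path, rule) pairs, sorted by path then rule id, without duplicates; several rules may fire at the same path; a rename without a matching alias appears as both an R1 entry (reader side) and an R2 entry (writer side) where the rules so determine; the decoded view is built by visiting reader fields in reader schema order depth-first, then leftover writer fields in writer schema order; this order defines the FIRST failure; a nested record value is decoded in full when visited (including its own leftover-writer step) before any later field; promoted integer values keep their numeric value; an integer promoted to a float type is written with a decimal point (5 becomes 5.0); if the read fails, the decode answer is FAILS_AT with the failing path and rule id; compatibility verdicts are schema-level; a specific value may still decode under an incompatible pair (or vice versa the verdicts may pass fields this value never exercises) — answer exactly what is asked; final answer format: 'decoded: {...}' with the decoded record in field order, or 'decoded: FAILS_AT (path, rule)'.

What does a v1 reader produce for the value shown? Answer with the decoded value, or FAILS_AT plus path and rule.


decoded: FAILS_AT (id, R1)

arrows below run writer -> reader for Device
decode walk for Device under reader schema v1:
  codes := ["beta", "gamma"]
  read fails at id under R1 (no fill)
  => FAILS_AT (id, R1)
checking off the Device differences that do not matter here:
  field checksum in record Device: tag 10 changed to 34 -> inert under this dialect — no rule fires on Device and the result does not move
  renamed field country to locale in record Device (alias country declared on the renamed field) -> a verdict-level change on Device — the shown value reads the same


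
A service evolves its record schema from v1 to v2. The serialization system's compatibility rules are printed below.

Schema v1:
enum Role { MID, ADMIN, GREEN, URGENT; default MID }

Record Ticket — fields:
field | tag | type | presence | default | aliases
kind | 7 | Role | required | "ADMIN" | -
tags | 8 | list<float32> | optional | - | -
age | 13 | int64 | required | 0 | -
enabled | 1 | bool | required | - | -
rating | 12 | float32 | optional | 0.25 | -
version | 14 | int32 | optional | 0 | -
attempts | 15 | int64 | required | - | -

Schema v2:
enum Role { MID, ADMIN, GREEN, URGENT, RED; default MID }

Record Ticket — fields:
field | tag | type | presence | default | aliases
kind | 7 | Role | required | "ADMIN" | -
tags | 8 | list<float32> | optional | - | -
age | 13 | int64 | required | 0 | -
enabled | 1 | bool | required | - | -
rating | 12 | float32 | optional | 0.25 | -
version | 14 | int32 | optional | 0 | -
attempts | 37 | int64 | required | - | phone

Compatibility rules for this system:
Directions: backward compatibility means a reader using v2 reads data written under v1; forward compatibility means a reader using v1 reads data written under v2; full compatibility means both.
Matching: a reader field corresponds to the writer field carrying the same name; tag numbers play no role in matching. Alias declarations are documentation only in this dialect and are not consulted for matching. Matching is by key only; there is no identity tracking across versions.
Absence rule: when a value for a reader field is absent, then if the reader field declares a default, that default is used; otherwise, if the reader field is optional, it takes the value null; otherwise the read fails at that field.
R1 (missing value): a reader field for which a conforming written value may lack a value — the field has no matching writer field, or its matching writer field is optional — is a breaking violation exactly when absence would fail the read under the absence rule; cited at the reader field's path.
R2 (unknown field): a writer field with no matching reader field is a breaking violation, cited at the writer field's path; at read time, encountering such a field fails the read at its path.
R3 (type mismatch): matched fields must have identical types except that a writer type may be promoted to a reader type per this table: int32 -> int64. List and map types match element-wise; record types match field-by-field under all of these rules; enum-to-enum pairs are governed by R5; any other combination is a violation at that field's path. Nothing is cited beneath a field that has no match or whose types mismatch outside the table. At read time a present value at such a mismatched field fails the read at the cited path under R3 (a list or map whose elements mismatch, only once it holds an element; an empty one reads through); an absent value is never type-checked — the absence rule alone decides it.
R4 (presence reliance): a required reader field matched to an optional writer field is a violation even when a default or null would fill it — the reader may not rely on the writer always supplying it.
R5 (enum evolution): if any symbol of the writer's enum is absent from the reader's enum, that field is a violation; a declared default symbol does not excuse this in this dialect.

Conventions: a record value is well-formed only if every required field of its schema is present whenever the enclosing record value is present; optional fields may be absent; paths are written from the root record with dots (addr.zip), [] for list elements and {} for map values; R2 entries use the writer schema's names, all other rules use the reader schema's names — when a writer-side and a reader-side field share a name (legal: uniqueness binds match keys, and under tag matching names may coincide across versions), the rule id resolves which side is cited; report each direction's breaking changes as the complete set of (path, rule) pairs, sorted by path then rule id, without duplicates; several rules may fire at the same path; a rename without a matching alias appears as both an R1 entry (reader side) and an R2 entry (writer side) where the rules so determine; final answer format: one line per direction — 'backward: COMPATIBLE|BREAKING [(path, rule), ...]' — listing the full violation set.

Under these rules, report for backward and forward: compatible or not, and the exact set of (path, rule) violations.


in Ticket below, arrows point writer -> reader
backward pass over Ticket, reader schema v2, writer schema v1:
  kind: paired with writer kind (Role -> Role; writer required)
  tags: paired with writer tags (list<float32> -> list<float32>; writer optional)
  age: paired with writer age (int64 -> int64; writer required)
  enabled: paired with writer enabled (bool -> bool; writer required)
  rating: paired with writer rating (float32 -> float32; writer optional)
  version: paired with writer version (int32 -> int32; writer optional)
  attempts: paired with writer attempts (int64 -> int64; writer required)
  => no violations; backward on Ticket: COMPATIBLE
forward pass over Ticket, reader schema v1, writer schema v2:
  kind: paired with writer kind (Role -> Role; writer required)
  tags: paired with writer tags (list<float32> -> list<float32>; writer optional)
  age: paired with writer age (int64 -> int64; writer required)
  enabled: paired with writer enabled (bool -> bool; writer required)
  rating: paired with writer rating (float32 -> float32; writer optional)
  version: paired with writer version (int32 -> int32; writer optional)
  attempts: paired with writer attempts (int64 -> int64; writer required)
  violation R5 at kind
  => 1 violation(s): forward is BREAKING for Ticket

backward: COMPATIBLE []; forward: BREAKING [(kind, R5)]


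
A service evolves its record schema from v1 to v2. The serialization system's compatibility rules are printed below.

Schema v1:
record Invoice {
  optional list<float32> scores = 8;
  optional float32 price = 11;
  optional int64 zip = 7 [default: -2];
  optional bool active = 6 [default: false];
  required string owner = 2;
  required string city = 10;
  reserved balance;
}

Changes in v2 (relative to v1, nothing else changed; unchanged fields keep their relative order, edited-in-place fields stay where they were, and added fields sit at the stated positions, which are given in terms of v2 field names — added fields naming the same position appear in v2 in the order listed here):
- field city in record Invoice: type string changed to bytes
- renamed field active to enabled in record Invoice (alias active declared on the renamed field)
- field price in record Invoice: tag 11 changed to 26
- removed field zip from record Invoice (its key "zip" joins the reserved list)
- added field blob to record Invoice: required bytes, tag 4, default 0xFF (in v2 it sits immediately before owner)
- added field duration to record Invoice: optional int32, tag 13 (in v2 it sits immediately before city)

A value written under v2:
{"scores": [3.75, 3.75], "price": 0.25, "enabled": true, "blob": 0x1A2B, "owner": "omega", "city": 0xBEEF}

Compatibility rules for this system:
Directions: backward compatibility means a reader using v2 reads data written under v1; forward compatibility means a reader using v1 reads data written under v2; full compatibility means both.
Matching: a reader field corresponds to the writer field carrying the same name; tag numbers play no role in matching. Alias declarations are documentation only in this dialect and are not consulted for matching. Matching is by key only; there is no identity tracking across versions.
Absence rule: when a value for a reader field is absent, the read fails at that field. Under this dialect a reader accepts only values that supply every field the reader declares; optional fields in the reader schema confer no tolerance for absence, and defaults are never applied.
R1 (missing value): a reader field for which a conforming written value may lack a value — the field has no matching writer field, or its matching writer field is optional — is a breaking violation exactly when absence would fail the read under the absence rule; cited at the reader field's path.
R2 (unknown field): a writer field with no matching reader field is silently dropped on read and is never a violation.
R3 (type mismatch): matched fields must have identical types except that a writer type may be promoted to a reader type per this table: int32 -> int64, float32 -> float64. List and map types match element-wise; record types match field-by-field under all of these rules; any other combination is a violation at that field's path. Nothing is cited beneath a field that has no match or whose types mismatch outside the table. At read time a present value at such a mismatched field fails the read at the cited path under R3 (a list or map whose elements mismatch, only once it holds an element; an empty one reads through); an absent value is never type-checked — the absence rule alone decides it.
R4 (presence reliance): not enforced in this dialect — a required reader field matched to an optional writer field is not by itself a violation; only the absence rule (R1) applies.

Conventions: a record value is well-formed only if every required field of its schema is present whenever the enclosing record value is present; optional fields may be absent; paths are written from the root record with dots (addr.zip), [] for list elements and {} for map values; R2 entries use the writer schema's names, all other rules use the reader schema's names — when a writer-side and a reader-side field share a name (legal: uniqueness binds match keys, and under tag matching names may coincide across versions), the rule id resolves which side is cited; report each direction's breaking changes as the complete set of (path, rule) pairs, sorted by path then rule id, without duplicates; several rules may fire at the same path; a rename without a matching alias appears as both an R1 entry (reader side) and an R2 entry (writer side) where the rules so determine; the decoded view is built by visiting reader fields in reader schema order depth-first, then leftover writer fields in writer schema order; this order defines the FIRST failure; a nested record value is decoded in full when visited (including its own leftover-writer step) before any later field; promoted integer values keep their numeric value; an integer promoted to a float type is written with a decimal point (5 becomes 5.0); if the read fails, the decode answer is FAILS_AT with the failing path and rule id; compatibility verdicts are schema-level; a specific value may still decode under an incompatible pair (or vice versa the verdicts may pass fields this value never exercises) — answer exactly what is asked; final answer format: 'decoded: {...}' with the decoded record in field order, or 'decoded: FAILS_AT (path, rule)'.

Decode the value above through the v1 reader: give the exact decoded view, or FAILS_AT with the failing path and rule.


decoded: FAILS_AT (zip, R1)

the writer's type comes first in each Invoice pair
decode (reader v1):
  scores := [3.75, 3.75]
  price := 0.25
  read fails at zip under R1 (no fill)
  => FAILS_AT (zip, R1)
the other Invoice changes do not affect what is asked:
  field city in record Invoice: type string changed to bytes -> changes Invoice's schema-level verdicts only — the decode of this value is the same
  renamed field active to enabled in record Invoice (alias active declared on the renamed field) -> changes Invoice's schema-level verdicts only — the decode of this value is the same
  field price in record Invoice: tag 11 changed to 26 -> fires no rule on Invoice under this dialect and leaves the result unchanged
  added field duration to record Invoice: optional int32, tag 13 (in v2 it sits immediately before city) -> changes Invoice's schema-level verdicts only — the decode of this value is the same
  added field blob to record Invoice: required bytes, tag 4, default 0xFF (in v2 it sits immediately before owner) -> changes Invoice's schema-level verdicts only — the decode of this value is the same
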